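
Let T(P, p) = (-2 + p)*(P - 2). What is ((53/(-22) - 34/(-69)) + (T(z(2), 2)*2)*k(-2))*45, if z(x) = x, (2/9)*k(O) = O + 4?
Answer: -43635/506 ≈ -86.235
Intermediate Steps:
k(O) = 18 + 9*O/2 (k(O) = 9*(O + 4)/2 = 9*(4 + O)/2 = 18 + 9*O/2)
T(P, p) = (-2 + P)*(-2 + p) (T(P, p) = (-2 + p)*(-2 + P) = (-2 + P)*(-2 + p))
((53/(-22) - 34/(-69)) + (T(z(2), 2)*2)*k(-2))*45 = ((53/(-22) - 34/(-69)) + ((4 - 2*2 - 2*2 + 2*2)*2)*(18 + (9/2)*(-2)))*45 = ((53*(-1/22) - 34*(-1/69)) + ((4 - 4 - 4 + 4)*2)*(18 - 9))*45 = ((-53/22 + 34/69) + (0*2)*9)*45 = (-2909/1518 + 0*9)*45 = (-2909/1518 + 0)*45 = -2909/1518*45 = -43635/506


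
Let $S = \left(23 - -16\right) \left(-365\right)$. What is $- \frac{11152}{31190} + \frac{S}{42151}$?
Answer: $- \frac{457028801}{657344845} \approx -0.69526$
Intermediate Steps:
$S = -14235$ ($S = \left(23 + 16\right) \left(-365\right) = 39 \left(-365\right) = -14235$)
$- \frac{11152}{31190} + \frac{S}{42151} = - \frac{11152}{31190} - \frac{14235}{42151} = \left(-11152\right) \frac{1}{31190} - \frac{14235}{42151} = - \frac{5576}{15595} - \frac{14235}{42151} = - \frac{457028801}{657344845}$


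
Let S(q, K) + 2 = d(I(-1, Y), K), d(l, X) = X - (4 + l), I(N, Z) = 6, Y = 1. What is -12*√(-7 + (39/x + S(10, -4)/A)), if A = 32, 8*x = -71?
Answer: -6*I*√239838/71 ≈ -41.386*I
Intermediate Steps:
x = -71/8 (x = (⅛)*(-71) = -71/8 ≈ -8.8750)
d(l, X) = -4 + X - l (d(l, X) = X + (-4 - l) = -4 + X - l)
S(q, K) = -12 + K (S(q, K) = -2 + (-4 + K - 1*6) = -2 + (-4 + K - 6) = -2 + (-10 + K) = -12 + K)
-12*√(-7 + (39/x + S(10, -4)/A)) = -12*√(-7 + (39/(-71/8) + (-12 - 4)/32)) = -12*√(-7 + (39*(-8/71) - 16*1/32)) = -12*√(-7 + (-312/71 - ½)) = -12*√(-7 - 695/142) = -6*I*√239838/71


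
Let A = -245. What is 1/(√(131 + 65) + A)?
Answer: -1/231 ≈ -0.0043290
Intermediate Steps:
1/(√(131 + 65) + A) = 1/(√(131 + 65) - 245) = 1/(√196 - 245) = 1/(14 - 245) = 1/(-231) = -1/231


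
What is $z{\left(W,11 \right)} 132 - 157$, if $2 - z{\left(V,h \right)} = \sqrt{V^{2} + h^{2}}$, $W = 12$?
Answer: $107 - 132 \sqrt{265} \approx -2041.8$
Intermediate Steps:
$z{\left(V,h \right)} = 2 - \sqrt{V^{2} + h^{2}}$
$z{\left(W,11 \right)} 132 - 157 = \left(2 - \sqrt{12^{2} + 11^{2}}\right) 132 - 157 = \left(2 - \sqrt{144 + 121}\right) 132 - 157 = \left(2 - \sqrt{265}\right) 132 - 157 = \left(264 - 132 \sqrt{265}\right) - 157 = 107 - 132 \sqrt{265}$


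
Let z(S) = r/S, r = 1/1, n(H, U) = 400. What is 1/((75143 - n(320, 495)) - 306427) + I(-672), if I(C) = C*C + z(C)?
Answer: 5858988078173/12974304 ≈ 4.5158e+5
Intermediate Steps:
r = 1
z(S) = 1/S
I(C) = 1/C + C**2 (I(C) = C*C + 1/C = C**2 + 1/C = 1/C + C**2)
1/((75143 - n(320, 495)) - 306427) + I(-672) = 1/((75143 - 1*400) - 306427) + (1 + (-672)**3)/(-672) = 1/((75143 - 400) - 306427) - (1 - 303464448)/672 = 1/(74743 - 306427) - 1/672*(-303464447) = 1/(-231684) + 303464447/672 = -1/231684 + 303464447/672 = 5858988078173/12974304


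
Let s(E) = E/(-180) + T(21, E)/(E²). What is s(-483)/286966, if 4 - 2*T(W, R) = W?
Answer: 12519673/1338920223480 ≈ 9.3506e-6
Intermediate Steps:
T(W, R) = 2 - W/2
s(E) = -17/(2*E²) - E/180 (s(E) = E/(-180) + (2 - ½*21)/(E²) = E*(-1/180) + (2 - 21/2)/E² = -E/180 - 17/(2*E²) = -17/(2*E²) - E/180)
s(-483)/286966 = ((1/180)*(-1530 - 1*(-483)³)/(-483)²)/286966 = ((1/180)*(1/233289)*(-1530 - 1*(-112678587)))*(1/286966) = ((1/180)*(1/233289)*(-1530 + 112678587))*(1/286966) = ((1/180)*(1/233289)*112677057)*(1/286966) = (12519673/4665780)*(1/286966) = 12519673/1338920223480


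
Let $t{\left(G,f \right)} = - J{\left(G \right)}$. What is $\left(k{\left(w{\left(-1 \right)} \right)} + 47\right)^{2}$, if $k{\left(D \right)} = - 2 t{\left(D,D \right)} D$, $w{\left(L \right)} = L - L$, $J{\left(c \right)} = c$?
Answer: $2209$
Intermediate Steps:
$t{\left(G,f \right)} = - G$
$w{\left(L \right)} = 0$
$k{\left(D \right)} = 2 D^{2}$ ($k{\left(D \right)} = - 2 \left(- D\right) D = 2 D D = 2 D^{2}$)
$\left(k{\left(w{\left(-1 \right)} \right)} + 47\right)^{2} = \left(2 \cdot 0^{2} + 47\right)^{2} = \left(2 \cdot 0 + 47\right)^{2} = \left(0 + 47\right)^{2} = 47^{2} = 2209$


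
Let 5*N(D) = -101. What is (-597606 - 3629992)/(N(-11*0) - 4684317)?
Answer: 10568995/11710843 ≈ 0.90250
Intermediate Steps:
N(D) = -101/5 (N(D) = (1/5)*(-101) = -101/5)
(-597606 - 3629992)/(N(-11*0) - 4684317) = (-597606 - 3629992)/(-101/5 - 4684317) = -4227598/(-23421686/5) = -4227598*(-5/23421686) = 10568995/11710843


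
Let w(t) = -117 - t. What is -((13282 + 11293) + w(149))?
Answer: -24309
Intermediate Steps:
-((13282 + 11293) + w(149)) = -((13282 + 11293) + (-117 - 1*149)) = -(24575 + (-117 - 149)) = -(24575 - 266) = -1*24309 = -24309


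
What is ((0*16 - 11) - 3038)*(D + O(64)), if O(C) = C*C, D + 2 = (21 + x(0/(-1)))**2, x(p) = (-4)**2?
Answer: -16656687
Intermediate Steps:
x(p) = 16
D = 1367 (D = -2 + (21 + 16)**2 = -2 + 37**2 = -2 + 1369 = 1367)
O(C) = C**2
((0*16 - 11) - 3038)*(D + O(64)) = ((0*16 - 11) - 3038)*(1367 + 64**2) = ((0 - 11) - 3038)*(1367 + 4096) = (-11 - 3038)*5463 = -3049*5463 = -16656687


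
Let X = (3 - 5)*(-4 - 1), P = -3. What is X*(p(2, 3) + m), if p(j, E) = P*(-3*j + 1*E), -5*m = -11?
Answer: 112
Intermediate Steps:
m = 11/5 (m = -⅕*(-11) = 11/5 ≈ 2.2000)
X = 10 (X = -2*(-5) = 10)
p(j, E) = -3*E + 9*j (p(j, E) = -3*(-3*j + 1*E) = -3*(-3*j + E) = -3*(E - 3*j) = -3*E + 9*j)
X*(p(2, 3) + m) = 10*((-3*3 + 9*2) + 11/5) = 10*((-9 + 18) + 11/5) = 10*(9 + 11/5) = 10*(56/5) = 112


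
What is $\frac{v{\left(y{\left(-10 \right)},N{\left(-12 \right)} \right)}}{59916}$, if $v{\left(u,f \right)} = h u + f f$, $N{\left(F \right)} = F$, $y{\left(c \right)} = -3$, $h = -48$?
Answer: $\frac{24}{4993} \approx 0.0048067$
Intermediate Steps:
$v{\left(u,f \right)} = f^{2} - 48 u$ ($v{\left(u,f \right)} = - 48 u + f f = - 48 u + f^{2} = f^{2} - 48 u$)
$\frac{v{\left(y{\left(-10 \right)},N{\left(-12 \right)} \right)}}{59916} = \frac{\left(-12\right)^{2} - -144}{59916} = \left(144 + 144\right) \frac{1}{59916} = 288 \cdot \frac{1}{59916} = \frac{24}{4993}$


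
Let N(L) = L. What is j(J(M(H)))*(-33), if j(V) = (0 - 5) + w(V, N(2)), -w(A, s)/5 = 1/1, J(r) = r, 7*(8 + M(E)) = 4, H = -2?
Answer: 330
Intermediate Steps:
M(E) = -52/7 (M(E) = -8 + (⅐)*4 = -8 + 4/7 = -52/7)
w(A, s) = -5 (w(A, s) = -5/1 = -5*1 = -5)
j(V) = -10 (j(V) = (0 - 5) - 5 = -5 - 5 = -10)
j(J(M(H)))*(-33) = -10*(-33) = 330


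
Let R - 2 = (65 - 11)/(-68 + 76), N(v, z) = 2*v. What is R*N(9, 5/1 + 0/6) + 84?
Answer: 483/2 ≈ 241.50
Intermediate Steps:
R = 35/4 (R = 2 + (65 - 11)/(-68 + 76) = 2 + 54/8 = 2 + 54*(⅛) = 2 + 27/4 = 35/4 ≈ 8.7500)
R*N(9, 5/1 + 0/6) + 84 = 35*(2*9)/4 + 84 = (35/4)*18 + 84 = 315/2 + 84 = 483/2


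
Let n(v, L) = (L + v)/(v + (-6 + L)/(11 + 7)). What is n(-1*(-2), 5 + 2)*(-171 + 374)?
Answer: 32886/37 ≈ 888.81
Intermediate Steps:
n(v, L) = (L + v)/(-⅓ + v + L/18) (n(v, L) = (L + v)/(v + (-6 + L)/18) = (L + v)/(v + (-6 + L)*(1/18)) = (L + v)/(v + (-⅓ + L/18)) = (L + v)/(-⅓ + v + L/18))
n(-1*(-2), 5 + 2)*(-171 + 374) = (18*((5 + 2) - 1*(-2))/(-6 + (5 + 2) + 18*(-1*(-2))))*(-171 + 374) = (18*(7 + 2)/(-6 + 7 + 18*2))*203 = (18*9/(-6 + 7 + 36))*203 = (18*9/37)*203 = (18*(1/37)*9)*203 = (162/37)*203 = 32886/37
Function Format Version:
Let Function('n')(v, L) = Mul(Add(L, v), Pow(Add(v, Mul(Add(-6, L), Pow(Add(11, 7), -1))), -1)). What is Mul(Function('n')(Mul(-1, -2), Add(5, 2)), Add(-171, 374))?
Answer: Rational(32886, 37) ≈ 888.81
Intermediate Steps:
Function('n')(v, L) = Mul(Pow(Add(Rational(-1, 3), v, Mul(Rational(1, 18), L)), -1), Add(L, v)) (Function('n')(v, L) = Mul(Add(L, v), Pow(Add(v, Mul(Add(-6, L), Pow(18, -1))), -1)) = Mul(Add(L, v), Pow(Add(v, Mul(Add(-6, L), Rational(1, 18))), -1)) = Mul(Add(L, v), Pow(Add(v, Add(Rational(-1, 3), Mul(Rational(1, 18), L))), -1)) = Mul(Add(L, v), Pow(Add(Rational(-1, 3), v, Mul(Rational(1, 18), L)), -1)) = Mul(Pow(Add(Rational(-1, 3), v, Mul(Rational(1, 18), L)), -1), Add(L, v)))
Mul(Function('n')(Mul(-1, -2), Add(5, 2)), Add(-171, 374)) = Mul(Mul(18, Pow(Add(-6, Add(5, 2), Mul(18, Mul(-1, -2))), -1), Add(Add(5, 2), Mul(-1, -2))), Add(-171, 374)) = Mul(Mul(18, Pow(Add(-6, 7, Mul(18, 2)), -1), Add(7, 2)), 203) = Mul(Mul(18, Pow(Add(-6, 7, 36), -1), 9), 203) = Mul(Mul(18, Pow(37, -1), 9), 203) = Mul(Mul(18, Rational(1, 37), 9), 203) = Mul(Rational(162, 37), 203) = Rational(32886, 37)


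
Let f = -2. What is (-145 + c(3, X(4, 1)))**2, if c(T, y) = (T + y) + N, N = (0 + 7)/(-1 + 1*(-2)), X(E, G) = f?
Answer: 192721/9 ≈ 21413.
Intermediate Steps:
X(E, G) = -2
N = -7/3 (N = 7/(-1 - 2) = 7/(-3) = 7*(-1/3) = -7/3 ≈ -2.3333)
c(T, y) = -7/3 + T + y (c(T, y) = (T + y) - 7/3 = -7/3 + T + y)
(-145 + c(3, X(4, 1)))**2 = (-145 + (-7/3 + 3 - 2))**2 = (-145 - 4/3)**2 = (-439/3)**2 = 192721/9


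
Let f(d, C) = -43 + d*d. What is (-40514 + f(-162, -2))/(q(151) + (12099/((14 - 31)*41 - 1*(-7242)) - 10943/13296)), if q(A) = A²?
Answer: -1245550466160/1984285164689 ≈ -0.62771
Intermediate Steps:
f(d, C) = -43 + d²
(-40514 + f(-162, -2))/(q(151) + (12099/((14 - 31)*41 - 1*(-7242)) - 10943/13296)) = (-40514 + (-43 + (-162)²))/(151² + (12099/((14 - 31)*41 - 1*(-7242)) - 10943/13296)) = (-40514 + (-43 + 26244))/(22801 + (12099/(-17*41 + 7242) - 10943*1/13296)) = (-40514 + 26201)/(22801 + (12099/(-697 + 7242) - 10943/13296)) = -14313/(22801 + (12099/6545 - 10943/13296)) = -14313/(22801 + 89246369/87022320) = -14313/1984285164689/87022320 = -14313*87022320/1984285164689 = -1245550466160/1984285164689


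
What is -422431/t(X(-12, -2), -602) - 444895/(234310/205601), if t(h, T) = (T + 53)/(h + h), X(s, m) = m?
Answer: -10122683933159/25727238 ≈ -3.9346e+5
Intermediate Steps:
t(h, T) = (53 + T)/(2*h) (t(h, T) = (53 + T)/((2*h)) = (53 + T)*(1/(2*h)) = (53 + T)/(2*h))
-422431/t(X(-12, -2), -602) - 444895/(234310/205601) = -422431*(-4/(53 - 602)) - 444895/(234310/205601) = -422431/((½)*(-½)*(-549)) - 444895/(234310*(1/205601)) = -422431/549/4 - 444895/234310/205601 = -422431*4/549 - 444895*205601/234310 = -1689724/549 - 18294171379/46862 = -10122683933159/25727238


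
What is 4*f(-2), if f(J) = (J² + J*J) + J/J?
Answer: 36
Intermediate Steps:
f(J) = 1 + 2*J² (f(J) = (J² + J²) + 1 = 2*J² + 1 = 1 + 2*J²)
4*f(-2) = 4*(1 + 2*(-2)²) = 4*(1 + 2*4) = 4*(1 + 8) = 4*9 = 36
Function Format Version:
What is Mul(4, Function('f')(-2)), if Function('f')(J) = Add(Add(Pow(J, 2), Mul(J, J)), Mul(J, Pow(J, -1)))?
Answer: 36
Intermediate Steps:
Function('f')(J) = Add(1, Mul(2, Pow(J, 2))) (Function('f')(J) = Add(Add(Pow(J, 2), Pow(J, 2)), 1) = Add(Mul(2, Pow(J, 2)), 1) = Add(1, Mul(2, Pow(J, 2))))
Mul(4, Function('f')(-2)) = Mul(4, Add(1, Mul(2, Pow(-2, 2)))) = Mul(4, Add(1, Mul(2, 4))) = Mul(4, Add(1, 8)) = Mul(4, 9) = 36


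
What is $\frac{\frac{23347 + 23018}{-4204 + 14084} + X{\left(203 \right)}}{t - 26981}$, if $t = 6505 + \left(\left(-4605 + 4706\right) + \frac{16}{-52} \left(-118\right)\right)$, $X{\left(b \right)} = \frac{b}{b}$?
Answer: $- \frac{11249}{40189256} \approx -0.0002799$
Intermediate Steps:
$X{\left(b \right)} = 1$
$t = \frac{86350}{13}$ ($t = 6505 + \left(101 + 16 \left(- \frac{1}{52}\right) \left(-118\right)\right) = 6505 + \left(101 - - \frac{472}{13}\right) = 6505 + \left(101 + \frac{472}{13}\right) = 6505 + \frac{1785}{13} = \frac{86350}{13} \approx 6642.3$)
$\frac{\frac{23347 + 23018}{-4204 + 14084} + X{\left(203 \right)}}{t - 26981} = \frac{\frac{23347 + 23018}{-4204 + 14084} + 1}{\frac{86350}{13} - 26981} = \frac{\frac{46365}{9880} + 1}{- \frac{264403}{13}} = \left(46365 \cdot \frac{1}{9880} + 1\right) \left(- \frac{13}{264403}\right) = \left(\frac{9273}{1976} + 1\right) \left(- \frac{13}{264403}\right) = \frac{11249}{1976} \left(- \frac{13}{264403}\right) = - \frac{11249}{40189256}$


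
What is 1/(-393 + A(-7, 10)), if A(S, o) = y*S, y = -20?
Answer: -1/253 ≈ -0.0039526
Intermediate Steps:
A(S, o) = -20*S
1/(-393 + A(-7, 10)) = 1/(-393 - 20*(-7)) = 1/(-393 + 140) = 1/(-253) = -1/253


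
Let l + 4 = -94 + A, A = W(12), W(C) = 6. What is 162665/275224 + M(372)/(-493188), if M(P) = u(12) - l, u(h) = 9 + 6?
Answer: 20048744263/33934293528 ≈ 0.59081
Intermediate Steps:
A = 6
u(h) = 15
l = -92 (l = -4 + (-94 + 6) = -4 - 88 = -92)
M(P) = 107 (M(P) = 15 - 1*(-92) = 15 + 92 = 107)
162665/275224 + M(372)/(-493188) = 162665/275224 + 107/(-493188) = 162665*(1/275224) + 107*(-1/493188) = 162665/275224 - 107/493188 = 20048744263/33934293528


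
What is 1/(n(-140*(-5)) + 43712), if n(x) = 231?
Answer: 1/43943 ≈ 2.2757e-5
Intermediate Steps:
1/(n(-140*(-5)) + 43712) = 1/(231 + 43712) = 1/43943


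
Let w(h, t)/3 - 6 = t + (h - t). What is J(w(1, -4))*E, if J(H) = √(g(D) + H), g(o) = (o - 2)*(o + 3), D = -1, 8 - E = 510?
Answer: -502*√15 ≈ -1944.2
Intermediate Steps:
E = -502 (E = 8 - 1*510 = 8 - 510 = -502)
g(o) = (-2 + o)*(3 + o)
w(h, t) = 18 + 3*h (w(h, t) = 18 + 3*(t + (h - t)) = 18 + 3*h)
J(H) = √(-6 + H) (J(H) = √((-6 - 1 + (-1)²) + H) = √((-6 - 1 + 1) + H) = √(-6 + H))
J(w(1, -4))*E = √(-6 + (18 + 3*1))*(-502) = √(-6 + (18 + 3))*(-502) = √(-6 + 21)*(-502) = √15*(-502) = -502*√15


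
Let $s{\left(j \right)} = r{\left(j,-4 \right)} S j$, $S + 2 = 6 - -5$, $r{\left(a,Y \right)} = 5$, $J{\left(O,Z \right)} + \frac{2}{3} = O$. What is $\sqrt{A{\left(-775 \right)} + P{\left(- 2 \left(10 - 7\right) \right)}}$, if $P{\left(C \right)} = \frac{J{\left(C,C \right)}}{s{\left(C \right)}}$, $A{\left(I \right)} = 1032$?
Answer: $\frac{7 \sqrt{1706}}{9} \approx 32.125$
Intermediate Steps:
$J{\left(O,Z \right)} = - \frac{2}{3} + O$
$S = 9$ ($S = -2 + \left(6 - -5\right) = -2 + \left(6 + 5\right) = -2 + 11 = 9$)
$s{\left(j \right)} = 45 j$ ($s{\left(j \right)} = 5 \cdot 9 j = 45 j$)
$P{\left(C \right)} = \frac{- \frac{2}{3} + C}{45 C}$
$\sqrt{A{\left(-775 \right)} + P{\left(- 2 \left(10 - 7\right) \right)}} = \sqrt{1032 + \frac{-2 + 3 \left(- 2 \left(10 - 7\right)\right)}{135 \left(- 2 \left(10 - 7\right)\right)}} = \sqrt{1032 + \frac{-2 + 3 \left(\left(-2\right) 3\right)}{135 \left(\left(-2\right) 3\right)}} = \sqrt{1032 + \frac{-2 + 3 \left(-6\right)}{135 \left(-6\right)}} = \sqrt{1032 + \frac{1}{135} \left(- \frac{1}{6}\right) \left(-2 - 18\right)} = \sqrt{1032 + \frac{1}{135} \left(- \frac{1}{6}\right) \left(-20\right)} = \sqrt{1032 + \frac{2}{81}} = \sqrt{\frac{83594}{81}} = \frac{7 \sqrt{1706}}{9}$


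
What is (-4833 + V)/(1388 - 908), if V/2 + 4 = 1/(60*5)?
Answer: -726149/72000 ≈ -10.085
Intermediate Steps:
V = -1199/150 (V = -8 + 2/((60*5)) = -8 + 2/300 = -8 + 2*(1/300) = -8 + 1/150 = -1199/150 ≈ -7.9933)
(-4833 + V)/(1388 - 908) = (-4833 - 1199/150)/(1388 - 908) = -726149/150/480 = -726149/150*1/480 = -726149/72000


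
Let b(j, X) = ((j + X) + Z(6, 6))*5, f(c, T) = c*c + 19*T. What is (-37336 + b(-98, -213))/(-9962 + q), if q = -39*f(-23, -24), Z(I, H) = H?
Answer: 38861/12809 ≈ 3.0339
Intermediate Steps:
f(c, T) = c² + 19*T
q = -2847 (q = -39*((-23)² + 19*(-24)) = -39*(529 - 456) = -39*73 = -2847)
b(j, X) = 30 + 5*X + 5*j (b(j, X) = ((j + X) + 6)*5 = ((X + j) + 6)*5 = (6 + X + j)*5 = 30 + 5*X + 5*j)
(-37336 + b(-98, -213))/(-9962 + q) = (-37336 + (30 + 5*(-213) + 5*(-98)))/(-9962 - 2847) = (-37336 + (30 - 1065 - 490))/(-12809) = (-37336 - 1525)*(-1/12809) = -38861*(-1/12809) = 38861/12809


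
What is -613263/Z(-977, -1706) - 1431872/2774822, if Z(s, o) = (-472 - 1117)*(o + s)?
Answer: -557584067675/844990182851 ≈ -0.65987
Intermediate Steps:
Z(s, o) = -1589*o - 1589*s (Z(s, o) = -1589*(o + s) = -1589*o - 1589*s)
-613263/Z(-977, -1706) - 1431872/2774822 = -613263/(-1589*(-1706) - 1589*(-977)) - 1431872/2774822 = -613263/(2710834 + 1552453) - 1431872*1/2774822 = -613263/4263287 - 715936/1387411 = -613263*1/4263287 - 715936/1387411 = -87609/609041 - 715936/1387411 = -557584067675/844990182851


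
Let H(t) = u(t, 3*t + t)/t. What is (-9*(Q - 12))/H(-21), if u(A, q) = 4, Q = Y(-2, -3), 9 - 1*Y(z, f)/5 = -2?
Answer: 8127/4 ≈ 2031.8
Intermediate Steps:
Y(z, f) = 55 (Y(z, f) = 45 - 5*(-2) = 45 + 10 = 55)
Q = 55
H(t) = 4/t
(-9*(Q - 12))/H(-21) = (-9*(55 - 12))/((4/(-21))) = (-9*43)/((4*(-1/21))) = -387/(-4/21) = -387*(-21/4) = 8127/4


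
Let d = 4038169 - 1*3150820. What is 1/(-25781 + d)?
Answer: 1/861568 ≈ 1.1607e-6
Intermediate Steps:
d = 887349 (d = 4038169 - 3150820 = 887349)
1/(-25781 + d) = 1/(-25781 + 887349) = 1/861568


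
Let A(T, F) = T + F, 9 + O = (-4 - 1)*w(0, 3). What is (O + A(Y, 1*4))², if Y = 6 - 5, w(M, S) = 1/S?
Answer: 289/9 ≈ 32.111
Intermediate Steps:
O = -32/3 (O = -9 + (-4 - 1)/3 = -9 - 5*⅓ = -9 - 5/3 = -32/3 ≈ -10.667)
Y = 1
A(T, F) = F + T
(O + A(Y, 1*4))² = (-32/3 + (1*4 + 1))² = (-32/3 + (4 + 1))² = (-32/3 + 5)² = (-17/3)² = 289/9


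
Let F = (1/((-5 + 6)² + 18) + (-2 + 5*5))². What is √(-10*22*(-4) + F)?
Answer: 2*√127381/19 ≈ 37.569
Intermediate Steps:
F = 191844/361 (F = (1/(1² + 18) + (-2 + 25))² = (1/(1 + 18) + 23)² = (1/19 + 23)² = (438/19)² = 191844/361 ≈ 531.42)
√(-10*22*(-4) + F) = √(-10*22*(-4) + 191844/361) = √(-220*(-4) + 191844/361) = √(880 + 191844/361) = √(509524/361) = 2*√127381/19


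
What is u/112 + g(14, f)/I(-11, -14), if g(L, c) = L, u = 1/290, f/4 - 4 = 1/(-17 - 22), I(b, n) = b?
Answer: -454709/357280 ≈ -1.2727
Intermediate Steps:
f = 620/39 (f = 16 + 4/(-17 - 22) = 16 + 4/(-39) = 16 + 4*(-1/39) = 16 - 4/39 = 620/39 ≈ 15.897)
u = 1/290 ≈ 0.0034483
u/112 + g(14, f)/I(-11, -14) = (1/290)/112 + 14/(-11) = (1/290)*(1/112) + 14*(-1/11) = 1/32480 - 14/11 = -454709/357280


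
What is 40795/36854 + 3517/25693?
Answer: 1177761453/946889822 ≈ 1.2438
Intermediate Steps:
40795/36854 + 3517/25693 = 1177761453/946889822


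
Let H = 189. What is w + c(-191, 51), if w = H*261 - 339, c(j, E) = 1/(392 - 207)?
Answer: 9063151/185 ≈ 48990.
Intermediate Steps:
c(j, E) = 1/185
w = 48990 (w = 189*261 - 339 = 49329 - 339 = 48990)
w + c(-191, 51) = 48990 + 1/185 = 9063151/185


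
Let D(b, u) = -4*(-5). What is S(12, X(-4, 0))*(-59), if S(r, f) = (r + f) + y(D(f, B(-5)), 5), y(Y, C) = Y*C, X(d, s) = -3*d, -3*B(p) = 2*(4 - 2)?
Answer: -7316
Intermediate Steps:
B(p) = -4/3 (B(p) = -2*(4 - 2)/3 = -2*2/3 = -⅓*4 = -4/3)
D(b, u) = 20
y(Y, C) = C*Y
S(r, f) = 100 + f + r (S(r, f) = (r + f) + 5*20 = (f + r) + 100 = 100 + f + r)
S(12, X(-4, 0))*(-59) = (100 - 3*(-4) + 12)*(-59) = (100 + 12 + 12)*(-59) = 124*(-59) = -7316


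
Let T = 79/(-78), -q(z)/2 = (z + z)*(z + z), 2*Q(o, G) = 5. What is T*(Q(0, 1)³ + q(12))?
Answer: 718189/624 ≈ 1150.9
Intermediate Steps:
Q(o, G) = 5/2 (Q(o, G) = (½)*5 = 5/2)
q(z) = -8*z² (q(z) = -2*(z + z)*(z + z) = -2*2*z*2*z = -8*z²)
T = -79/78 (T = 79*(-1/78) = -79/78 ≈ -1.0128)
T*(Q(0, 1)³ + q(12)) = -79*((5/2)³ - 8*12²)/78 = -79*(125/8 - 8*144)/78 = -79*(125/8 - 1152)/78 = -79/78*(-9091/8) = 718189/624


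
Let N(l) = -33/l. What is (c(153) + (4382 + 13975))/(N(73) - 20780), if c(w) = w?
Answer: -1351230/1516973 ≈ -0.89074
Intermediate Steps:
(c(153) + (4382 + 13975))/(N(73) - 20780) = (153 + (4382 + 13975))/(-33/73 - 20780) = (153 + 18357)/(-33*1/73 - 20780) = 18510/(-33/73 - 20780) = 18510/(-1516973/73) = 18510*(-73/1516973) = -1351230/1516973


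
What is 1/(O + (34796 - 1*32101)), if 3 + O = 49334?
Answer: 1/52026 ≈ 1.9221e-5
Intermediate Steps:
O = 49331 (O = -3 + 49334 = 49331)
1/(O + (34796 - 1*32101)) = 1/(49331 + (34796 - 1*32101)) = 1/(49331 + (34796 - 32101)) = 1/(49331 + 2695) = 1/52026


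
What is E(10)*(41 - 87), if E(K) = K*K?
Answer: -4600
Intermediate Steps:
E(K) = K²
E(10)*(41 - 87) = 10²*(41 - 87) = 100*(-46) = -4600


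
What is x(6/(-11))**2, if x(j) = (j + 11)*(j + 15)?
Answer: 334341225/14641 ≈ 22836.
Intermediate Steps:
x(j) = (11 + j)*(15 + j)
x(6/(-11))**2 = (165 + (6/(-11))**2 + 26*(6/(-11)))**2 = (165 + (6*(-1/11))**2 + 26*(6*(-1/11)))**2 = (165 + (-6/11)**2 + 26*(-6/11))**2 = (165 + 36/121 - 156/11)**2 = (18285/121)**2 = 334341225/14641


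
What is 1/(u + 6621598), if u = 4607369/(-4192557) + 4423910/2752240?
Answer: 1153892307768/7640611584022931395 ≈ 1.5102e-7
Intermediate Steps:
u = 586690958131/1153892307768 (u = 4607369*(-1/4192557) + 4423910*(1/2752240) = -4607369/4192557 + 442391/275224 = 586690958131/1153892307768 ≈ 0.50844)
1/(u + 6621598) = 1/(586690958131/1153892307768 + 6621598) = 1/(7640611584022931395/1153892307768) = 1153892307768/7640611584022931395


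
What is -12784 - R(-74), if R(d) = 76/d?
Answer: -472970/37 ≈ -12783.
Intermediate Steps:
-12784 - R(-74) = -12784 - 76/(-74) = -12784 - 76*(-1)/74 = -12784 - 1*(-38/37) = -12784 + 38/37 = -472970/37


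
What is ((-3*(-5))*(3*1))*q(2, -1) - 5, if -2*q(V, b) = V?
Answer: -50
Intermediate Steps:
q(V, b) = -V/2
((-3*(-5))*(3*1))*q(2, -1) - 5 = ((-3*(-5))*(3*1))*(-1/2*2) - 5 = (15*3)*(-1) - 5 = 45*(-1) - 5 = -45 - 5 = -50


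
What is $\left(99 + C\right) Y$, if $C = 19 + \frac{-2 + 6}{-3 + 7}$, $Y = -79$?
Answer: $-9401$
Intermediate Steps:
$C = 20$ ($C = 19 + \frac{4}{4} = 19 + 4 \cdot \frac{1}{4} = 19 + 1 = 20$)
$\left(99 + C\right) Y = \left(99 + 20\right) \left(-79\right) = 119 \left(-79\right) = -9401$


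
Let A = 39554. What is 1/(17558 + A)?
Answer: 1/57112 ≈ 1.7509e-5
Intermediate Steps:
1/(17558 + A) = 1/(17558 + 39554) = 1/57112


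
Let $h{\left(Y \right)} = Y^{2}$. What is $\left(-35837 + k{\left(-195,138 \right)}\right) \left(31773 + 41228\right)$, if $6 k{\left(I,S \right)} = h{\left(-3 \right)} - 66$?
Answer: $- \frac{5233660693}{2} \approx -2.6168 \cdot 10^{9}$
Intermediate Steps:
$k{\left(I,S \right)} = - \frac{19}{2}$ ($k{\left(I,S \right)} = \frac{\left(-3\right)^{2} - 66}{6} = \frac{9 - 66}{6} = \frac{1}{6} \left(-57\right) = - \frac{19}{2}$)
$\left(-35837 + k{\left(-195,138 \right)}\right) \left(31773 + 41228\right) = \left(-35837 - \frac{19}{2}\right) \left(31773 + 41228\right) = \left(- \frac{71693}{2}\right) 73001 = - \frac{5233660693}{2}$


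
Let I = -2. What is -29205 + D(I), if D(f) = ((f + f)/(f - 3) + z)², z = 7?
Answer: -728604/25 ≈ -29144.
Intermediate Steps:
D(f) = (7 + 2*f/(-3 + f))² (D(f) = ((f + f)/(f - 3) + 7)² = ((2*f)/(-3 + f) + 7)² = (2*f/(-3 + f) + 7)² = (7 + 2*f/(-3 + f))²)
-29205 + D(I) = -29205 + 9*(-7 + 3*(-2))²/(-3 - 2)² = -29205 + 9*(-7 - 6)²/(-5)² = -29205 + 9*(-13)²*(1/25) = -29205 + 9*169*(1/25) = -29205 + 1521/25 = -728604/25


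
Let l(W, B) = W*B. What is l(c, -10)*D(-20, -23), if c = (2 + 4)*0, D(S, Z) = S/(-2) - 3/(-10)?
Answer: 0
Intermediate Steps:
D(S, Z) = 3/10 - S/2 (D(S, Z) = S*(-½) - 3*(-⅒) = -S/2 + 3/10 = 3/10 - S/2)
c = 0 (c = 6*0 = 0)
l(W, B) = B*W
l(c, -10)*D(-20, -23) = (-10*0)*(3/10 - ½*(-20)) = 0*(3/10 + 10) = 0*(103/10) = 0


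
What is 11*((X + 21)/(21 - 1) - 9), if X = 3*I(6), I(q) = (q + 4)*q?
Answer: 231/20 ≈ 11.550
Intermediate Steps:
I(q) = q*(4 + q) (I(q) = (4 + q)*q = q*(4 + q))
X = 180 (X = 3*(6*(4 + 6)) = 3*(6*10) = 3*60 = 180)
11*((X + 21)/(21 - 1) - 9) = 11*((180 + 21)/(21 - 1) - 9) = 11*(201/20 - 9) = 11*(21/20) = 231/20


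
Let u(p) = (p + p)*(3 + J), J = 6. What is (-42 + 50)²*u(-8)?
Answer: -9216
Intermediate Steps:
u(p) = 18*p (u(p) = (p + p)*(3 + 6) = (2*p)*9 = 18*p)
(-42 + 50)²*u(-8) = (-42 + 50)²*(18*(-8)) = 8²*(-144) = 64*(-144) = -9216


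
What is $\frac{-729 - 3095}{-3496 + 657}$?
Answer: $\frac{3824}{2839} \approx 1.347$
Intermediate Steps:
$\frac{-729 - 3095}{-3496 + 657} = \frac{-729 - 3095}{-2839} = \left(-3824\right) \left(- \frac{1}{2839}\right) = \frac{3824}{2839}$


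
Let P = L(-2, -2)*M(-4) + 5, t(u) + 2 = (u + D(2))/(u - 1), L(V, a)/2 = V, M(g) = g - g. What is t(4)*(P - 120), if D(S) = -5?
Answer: 805/3 ≈ 268.33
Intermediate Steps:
M(g) = 0
L(V, a) = 2*V
t(u) = -2 + (-5 + u)/(-1 + u) (t(u) = -2 + (u - 5)/(u - 1) = -2 + (-5 + u)/(-1 + u))
P = 5 (P = (2*(-2))*0 + 5 = -4*0 + 5 = 0 + 5 = 5)
t(4)*(P - 120) = ((-3 - 1*4)/(-1 + 4))*(5 - 120) = ((-3 - 4)/3)*(-115) = ((⅓)*(-7))*(-115) = -7/3*(-115) = 805/3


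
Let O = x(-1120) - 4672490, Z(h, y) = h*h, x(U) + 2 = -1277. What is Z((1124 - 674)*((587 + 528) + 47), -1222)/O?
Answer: -91141470000/1557923 ≈ -58502.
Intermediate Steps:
x(U) = -1279 (x(U) = -2 - 1277 = -1279)
Z(h, y) = h²
O = -4673769 (O = -1279 - 4672490 = -4673769)
Z((1124 - 674)*((587 + 528) + 47), -1222)/O = ((1124 - 674)*((587 + 528) + 47))²/(-4673769) = (450*(1115 + 47))²*(-1/4673769) = (450*1162)²*(-1/4673769) = 522900²*(-1/4673769) = 273424410000*(-1/4673769) = -91141470000/1557923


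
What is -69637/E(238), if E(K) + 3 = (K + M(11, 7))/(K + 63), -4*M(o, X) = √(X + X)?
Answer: 15930160120/505399 - 5988782*√14/505399 ≈ 31476.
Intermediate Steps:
M(o, X) = -√2*√X/4 (M(o, X) = -√(X + X)/4 = -√2*√X/4)
E(K) = -3 + (K - √14/4)/(63 + K) (E(K) = -3 + (K - √2*√7/4)/(K + 63) = -3 + (K - √14/4)/(63 + K))
-69637/E(238) = -69637*4*(63 + 238)/(-756 - √14 - 8*238) = -69637*1204/(-756 - √14 - 1904) = -69637*1204/(-2660 - √14) = -69637/(-95/43 - √14/1204)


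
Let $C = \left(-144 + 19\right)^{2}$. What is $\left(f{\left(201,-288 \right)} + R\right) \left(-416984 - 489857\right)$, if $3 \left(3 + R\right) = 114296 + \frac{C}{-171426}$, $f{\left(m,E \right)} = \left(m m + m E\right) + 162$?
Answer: $- \frac{9686767908184367}{514278} \approx -1.8836 \cdot 10^{10}$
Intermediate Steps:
$C = 15625$ ($C = \left(-125\right)^{2} = 15625$)
$f{\left(m,E \right)} = 162 + m^{2} + E m$ ($f{\left(m,E \right)} = \left(m^{2} + E m\right) + 162 = 162 + m^{2} + E m$)
$R = \frac{19591747637}{514278}$ ($R = -3 + \frac{114296 + \frac{15625}{-171426}}{3} = -3 + \frac{114296 + 15625 \left(- \frac{1}{171426}\right)}{3} = -3 + \frac{114296 - \frac{15625}{171426}}{3} = -3 + \frac{1}{3} \cdot \frac{19593290471}{171426} = -3 + \frac{19593290471}{514278} = \frac{19591747637}{514278} \approx 38096.0$)
$\left(f{\left(201,-288 \right)} + R\right) \left(-416984 - 489857\right) = \left(\left(162 + 201^{2} - 57888\right) + \frac{19591747637}{514278}\right) \left(-416984 - 489857\right) = \left(\left(162 + 40401 - 57888\right) + \frac{19591747637}{514278}\right) \left(-906841\right) = \left(-17325 + \frac{19591747637}{514278}\right) \left(-906841\right) = \frac{10681881287}{514278} \left(-906841\right) = - \frac{9686767908184367}{514278}$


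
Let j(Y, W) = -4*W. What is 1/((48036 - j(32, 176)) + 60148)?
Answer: 1/108888 ≈ 9.1837e-6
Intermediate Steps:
1/((48036 - j(32, 176)) + 60148) = 1/((48036 - (-4)*176) + 60148) = 1/((48036 - 1*(-704)) + 60148) = 1/((48036 + 704) + 60148) = 1/(48740 + 60148) = 1/108888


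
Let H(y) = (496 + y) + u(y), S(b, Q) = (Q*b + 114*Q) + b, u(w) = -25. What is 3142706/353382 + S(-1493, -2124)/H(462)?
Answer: 57636611658/18316967 ≈ 3146.6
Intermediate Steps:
S(b, Q) = b + 114*Q + Q*b (S(b, Q) = (114*Q + Q*b) + b = b + 114*Q + Q*b)
H(y) = 471 + y (H(y) = (496 + y) - 25 = 471 + y)
3142706/353382 + S(-1493, -2124)/H(462) = 3142706/353382 + (-1493 + 114*(-2124) - 2124*(-1493))/(471 + 462) = 3142706*(1/353382) + (-1493 - 242136 + 3171132)/933 = 1571353/176691 + 2927503*(1/933) = 1571353/176691 + 2927503/933 = 57636611658/18316967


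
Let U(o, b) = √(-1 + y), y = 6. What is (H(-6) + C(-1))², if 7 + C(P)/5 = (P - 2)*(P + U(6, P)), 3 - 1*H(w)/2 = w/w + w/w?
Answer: 1449 + 540*√5 ≈ 2656.5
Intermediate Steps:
H(w) = 2 (H(w) = 6 - 2*(w/w + w/w) = 6 - 2*(1 + 1) = 6 - 2*2 = 6 - 4 = 2)
U(o, b) = √5 (U(o, b) = √(-1 + 6) = √5)
C(P) = -35 + 5*(-2 + P)*(P + √5) (C(P) = -35 + 5*((P - 2)*(P + √5)) = -35 + 5*((-2 + P)*(P + √5)) = -35 + 5*(-2 + P)*(P + √5))
(H(-6) + C(-1))² = (2 + (-35 - 10*(-1) - 10*√5 + 5*(-1)² + 5*(-1)*√5))² = (2 + (-35 + 10 - 10*√5 + 5*1 - 5*√5))² = (2 + (-35 + 10 - 10*√5 + 5 - 5*√5))² = (2 + (-20 - 15*√5))² = (-18 - 15*√5)²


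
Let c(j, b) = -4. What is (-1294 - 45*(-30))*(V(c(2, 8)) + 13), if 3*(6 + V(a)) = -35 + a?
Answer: -336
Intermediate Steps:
V(a) = -53/3 + a/3 (V(a) = -6 + (-35 + a)/3 = -6 + (-35/3 + a/3) = -53/3 + a/3)
(-1294 - 45*(-30))*(V(c(2, 8)) + 13) = (-1294 - 45*(-30))*((-53/3 + (⅓)*(-4)) + 13) = (-1294 + 1350)*((-53/3 - 4/3) + 13) = 56*(-19 + 13) = 56*(-6) = -336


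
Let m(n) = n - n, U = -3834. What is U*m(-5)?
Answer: 0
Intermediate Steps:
m(n) = 0
U*m(-5) = -3834*0 = 0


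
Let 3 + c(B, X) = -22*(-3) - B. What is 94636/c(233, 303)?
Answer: -47318/85 ≈ -556.68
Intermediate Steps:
c(B, X) = 63 - B (c(B, X) = -3 + (-22*(-3) - B) = -3 + (66 - B) = 63 - B)
94636/c(233, 303) = 94636/(63 - 1*233) = 94636/(63 - 233) = 94636/(-170) = 94636*(-1/170) = -47318/85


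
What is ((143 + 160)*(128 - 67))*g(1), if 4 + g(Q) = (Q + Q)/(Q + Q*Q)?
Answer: -55449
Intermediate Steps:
g(Q) = -4 + 2*Q/(Q + Q²) (g(Q) = -4 + (Q + Q)/(Q + Q*Q) = -4 + (2*Q)/(Q + Q²) = -4 + 2*Q/(Q + Q²))
((143 + 160)*(128 - 67))*g(1) = ((143 + 160)*(128 - 67))*(2*(-1 - 2*1)/(1 + 1)) = (303*61)*(2*(-1 - 2)/2) = 18483*(2*(½)*(-3)) = 18483*(-3) = -55449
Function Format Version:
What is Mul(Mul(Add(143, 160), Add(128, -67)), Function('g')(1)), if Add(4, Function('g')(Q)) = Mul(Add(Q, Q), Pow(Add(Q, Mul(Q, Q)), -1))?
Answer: -55449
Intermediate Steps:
Function('g')(Q) = Add(-4, Mul(2, Q, Pow(Add(Q, Pow(Q, 2)), -1))) (Function('g')(Q) = Add(-4, Mul(Add(Q, Q), Pow(Add(Q, Mul(Q, Q)), -1))) = Add(-4, Mul(Mul(2, Q), Pow(Add(Q, Pow(Q, 2)), -1))) = Add(-4, Mul(2, Q, Pow(Add(Q, Pow(Q, 2)), -1))))
Mul(Mul(Add(143, 160), Add(128, -67)), Function('g')(1)) = Mul(Mul(Add(143, 160), Add(128, -67)), Mul(2, Pow(Add(1, 1), -1), Add(-1, Mul(-2, 1)))) = Mul(Mul(303, 61), Mul(2, Pow(2, -1), Add(-1, -2))) = Mul(18483, Mul(2, Rational(1, 2), -3)) = Mul(18483, -3) = -55449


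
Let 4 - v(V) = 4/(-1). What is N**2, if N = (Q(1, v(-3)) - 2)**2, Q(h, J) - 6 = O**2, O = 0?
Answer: 256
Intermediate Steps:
v(V) = 8 (v(V) = 4 - 4/(-1) = 4 - 4*(-1) = 4 - 1*(-4) = 4 + 4 = 8)
Q(h, J) = 6 (Q(h, J) = 6 + 0**2 = 6 + 0 = 6)
N = 16 (N = (6 - 2)**2 = 4**2 = 16)
N**2 = 16**2 = 256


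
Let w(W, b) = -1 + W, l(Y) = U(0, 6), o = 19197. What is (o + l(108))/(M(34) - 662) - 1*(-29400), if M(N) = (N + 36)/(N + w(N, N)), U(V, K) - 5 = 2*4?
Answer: 650331265/22142 ≈ 29371.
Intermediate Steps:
U(V, K) = 13 (U(V, K) = 5 + 2*4 = 5 + 8 = 13)
l(Y) = 13
M(N) = (36 + N)/(-1 + 2*N) (M(N) = (N + 36)/(N + (-1 + N)) = (36 + N)/(-1 + 2*N))
(o + l(108))/(M(34) - 662) - 1*(-29400) = (19197 + 13)/((36 + 34)/(-1 + 2*34) - 662) - 1*(-29400) = 19210/(70/(-1 + 68) - 662) + 29400 = 19210/(70/67 - 662) + 29400 = 19210/(-44284/67) + 29400 = 19210*(-67/44284) + 29400 = -643535/22142 + 29400 = 650331265/22142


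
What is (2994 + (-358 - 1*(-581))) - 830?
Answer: 2387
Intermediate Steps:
(2994 + (-358 - 1*(-581))) - 830 = (2994 + (-358 + 581)) - 830 = (2994 + 223) - 830 = 3217 - 830 = 2387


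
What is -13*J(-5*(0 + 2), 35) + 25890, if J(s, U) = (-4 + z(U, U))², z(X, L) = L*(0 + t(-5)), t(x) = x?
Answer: -390643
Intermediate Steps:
z(X, L) = -5*L (z(X, L) = L*(0 - 5) = L*(-5) = -5*L)
J(s, U) = (-4 - 5*U)²
-13*J(-5*(0 + 2), 35) + 25890 = -13*(4 + 5*35)² + 25890 = -13*(4 + 175)² + 25890 = -13*179² + 25890 = -13*32041 + 25890 = -416533 + 25890 = -390643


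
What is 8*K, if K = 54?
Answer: 432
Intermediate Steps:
8*K = 8*54 = 432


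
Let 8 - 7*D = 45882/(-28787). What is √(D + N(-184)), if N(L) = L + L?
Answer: I*√303822661494/28787 ≈ 19.148*I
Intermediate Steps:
N(L) = 2*L
D = 39454/28787 (D = 8/7 - 45882/(7*(-28787)) = 8/7 - 45882*(-1)/(7*28787) = 8/7 - ⅐*(-45882/28787) = 8/7 + 45882/201509 = 39454/28787 ≈ 1.3705)
√(D + N(-184)) = √(39454/28787 + 2*(-184)) = √(39454/28787 - 368) = √(-10554162/28787) = I*√303822661494/28787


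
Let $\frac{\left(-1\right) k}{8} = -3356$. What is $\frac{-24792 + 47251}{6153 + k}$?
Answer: $\frac{22459}{33001} \approx 0.68056$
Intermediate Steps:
$k = 26848$ ($k = \left(-8\right) \left(-3356\right) = 26848$)
$\frac{-24792 + 47251}{6153 + k} = \frac{-24792 + 47251}{6153 + 26848} = \frac{22459}{33001}$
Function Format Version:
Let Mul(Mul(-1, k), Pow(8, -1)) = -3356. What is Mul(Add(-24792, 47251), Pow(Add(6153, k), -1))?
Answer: Rational(22459, 33001) ≈ 0.68056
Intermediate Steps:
k = 26848 (k = Mul(-8, -3356) = 26848)
Mul(Add(-24792, 47251), Pow(Add(6153, k), -1)) = Mul(Add(-24792, 47251), Pow(Add(6153, 26848), -1)) = Mul(22459, Pow(33001, -1)) = Mul(22459, Rational(1, 33001)) = Rational(22459, 33001)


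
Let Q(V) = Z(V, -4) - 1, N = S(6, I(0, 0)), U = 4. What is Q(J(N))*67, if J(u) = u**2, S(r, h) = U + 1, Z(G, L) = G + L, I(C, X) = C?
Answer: 1340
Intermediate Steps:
S(r, h) = 5 (S(r, h) = 4 + 1 = 5)
N = 5
Q(V) = -5 + V (Q(V) = (V - 4) - 1 = (-4 + V) - 1 = -5 + V)
Q(J(N))*67 = (-5 + 5**2)*67 = (-5 + 25)*67 = 20*67 = 1340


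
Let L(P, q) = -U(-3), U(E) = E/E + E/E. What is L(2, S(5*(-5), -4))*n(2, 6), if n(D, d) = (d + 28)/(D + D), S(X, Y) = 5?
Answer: -17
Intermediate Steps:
U(E) = 2 (U(E) = 1 + 1 = 2)
L(P, q) = -2 (L(P, q) = -1*2 = -2)
n(D, d) = (28 + d)/(2*D) (n(D, d) = (28 + d)/((2*D)) = (28 + d)*(1/(2*D)) = (28 + d)/(2*D))
L(2, S(5*(-5), -4))*n(2, 6) = -(28 + 6)/2 = -34/2 = -2*17/2 = -17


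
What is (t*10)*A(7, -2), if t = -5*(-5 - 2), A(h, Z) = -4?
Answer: -1400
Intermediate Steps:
t = 35 (t = -5*(-7) = 35)
(t*10)*A(7, -2) = (35*10)*(-4) = 350*(-4) = -1400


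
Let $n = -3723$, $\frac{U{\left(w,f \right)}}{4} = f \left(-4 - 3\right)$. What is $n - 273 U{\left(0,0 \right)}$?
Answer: $-3723$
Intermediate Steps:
$U{\left(w,f \right)} = - 28 f$ ($U{\left(w,f \right)} = 4 f \left(-4 - 3\right) = 4 f \left(-7\right) = 4 \left(- 7 f\right) = - 28 f$)
$n - 273 U{\left(0,0 \right)} = -3723 - 273 \left(\left(-28\right) 0\right) = -3723 - 0 = -3723 + 0 = -3723$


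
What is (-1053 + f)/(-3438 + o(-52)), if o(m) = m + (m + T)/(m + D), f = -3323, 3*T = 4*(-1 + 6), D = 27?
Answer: 164100/130807 ≈ 1.2545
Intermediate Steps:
T = 20/3 (T = (4*(-1 + 6))/3 = (4*5)/3 = (⅓)*20 = 20/3 ≈ 6.6667)
o(m) = m + (20/3 + m)/(27 + m) (o(m) = m + (m + 20/3)/(m + 27) = m + (20/3 + m)/(27 + m))
(-1053 + f)/(-3438 + o(-52)) = (-1053 - 3323)/(-3438 + (20/3 + (-52)² + 28*(-52))/(27 - 52)) = -4376/(-3438 + (20/3 + 2704 - 1456)/(-25)) = -4376/(-3438 - 1/25*3764/3) = -4376/(-3438 - 3764/75) = -4376/(-261614/75) = -4376*(-75/261614) = 164100/130807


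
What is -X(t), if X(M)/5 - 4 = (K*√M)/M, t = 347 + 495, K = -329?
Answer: -20 + 1645*√842/842 ≈ 36.690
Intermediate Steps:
t = 842
X(M) = 20 - 1645/√M (X(M) = 20 + 5*((-329*√M)/M) = 20 + 5*(-329/√M) = 20 - 1645/√M)
-X(t) = -(20 - 1645*√842/842) = -20 + 1645*√842/842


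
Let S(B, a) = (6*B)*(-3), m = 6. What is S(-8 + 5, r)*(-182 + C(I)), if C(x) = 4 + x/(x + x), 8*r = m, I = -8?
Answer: -9585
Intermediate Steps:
r = ¾ (r = (⅛)*6 = ¾ ≈ 0.75000)
S(B, a) = -18*B
C(x) = 9/2 (C(x) = 4 + x/((2*x)) = 4 + (1/(2*x))*x = 4 + ½ = 9/2)
S(-8 + 5, r)*(-182 + C(I)) = (-18*(-8 + 5))*(-182 + 9/2) = -18*(-3)*(-355/2) = 54*(-355/2) = -9585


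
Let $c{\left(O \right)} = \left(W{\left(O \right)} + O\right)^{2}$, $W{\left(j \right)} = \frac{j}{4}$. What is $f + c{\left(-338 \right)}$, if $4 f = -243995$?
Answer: $\frac{235015}{2} \approx 1.1751 \cdot 10^{5}$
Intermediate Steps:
$f = - \frac{243995}{4}$ ($f = \frac{1}{4} \left(-243995\right) = - \frac{243995}{4} \approx -60999.0$)
$W{\left(j \right)} = \frac{j}{4}$ ($W{\left(j \right)} = j \frac{1}{4} = \frac{j}{4}$)
$c{\left(O \right)} = \frac{25 O^{2}}{16}$ ($c{\left(O \right)} = \left(\frac{O}{4} + O\right)^{2} = \left(\frac{5 O}{4}\right)^{2} = \frac{25 O^{2}}{16}$)
$f + c{\left(-338 \right)} = - \frac{243995}{4} + \frac{25 \left(-338\right)^{2}}{16} = - \frac{243995}{4} + \frac{25}{16} \cdot 114244 = - \frac{243995}{4} + \frac{714025}{4} = \frac{235015}{2}$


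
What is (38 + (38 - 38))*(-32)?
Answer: -1216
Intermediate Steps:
(38 + (38 - 38))*(-32) = (38 + 0)*(-32) = 38*(-32) = -1216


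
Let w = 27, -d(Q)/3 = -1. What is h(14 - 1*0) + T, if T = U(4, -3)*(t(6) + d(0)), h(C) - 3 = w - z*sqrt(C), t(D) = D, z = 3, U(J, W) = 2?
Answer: 48 - 3*sqrt(14) ≈ 36.775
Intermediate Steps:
d(Q) = 3 (d(Q) = -3*(-1) = 3)
h(C) = 30 - 3*sqrt(C) (h(C) = 3 + (27 - 3*sqrt(C)) = 30 - 3*sqrt(C))
T = 18 (T = 2*(6 + 3) = 2*9 = 18)
h(14 - 1*0) + T = (30 - 3*sqrt(14 - 1*0)) + 18 = (30 - 3*sqrt(14 + 0)) + 18 = (30 - 3*sqrt(14)) + 18 = 48 - 3*sqrt(14)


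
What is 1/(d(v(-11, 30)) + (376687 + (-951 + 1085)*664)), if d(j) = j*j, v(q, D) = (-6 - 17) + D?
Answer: 1/465712 ≈ 2.1473e-6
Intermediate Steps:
v(q, D) = -23 + D
d(j) = j**2
1/(d(v(-11, 30)) + (376687 + (-951 + 1085)*664)) = 1/((-23 + 30)**2 + (376687 + (-951 + 1085)*664)) = 1/(7**2 + (376687 + 134*664)) = 1/(49 + (376687 + 88976)) = 1/(49 + 465663) = 1/465712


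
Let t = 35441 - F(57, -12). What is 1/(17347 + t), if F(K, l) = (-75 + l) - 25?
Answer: 1/52900 ≈ 1.8904e-5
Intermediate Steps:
F(K, l) = -100 + l
t = 35553 (t = 35441 - (-100 - 12) = 35441 - 1*(-112) = 35441 + 112 = 35553)
1/(17347 + t) = 1/(17347 + 35553) = 1/52900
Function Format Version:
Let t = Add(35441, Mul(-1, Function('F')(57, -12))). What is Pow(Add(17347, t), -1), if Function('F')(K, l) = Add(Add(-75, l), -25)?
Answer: Rational(1, 52900) ≈ 1.8904e-5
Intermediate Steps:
Function('F')(K, l) = Add(-100, l)
t = 35553 (t = Add(35441, Mul(-1, Add(-100, -12))) = Add(35441, Mul(-1, -112)) = Add(35441, 112) = 35553)
Pow(Add(17347, t), -1) = Pow(Add(17347, 35553), -1) = Pow(52900, -1) = Rational(1, 52900)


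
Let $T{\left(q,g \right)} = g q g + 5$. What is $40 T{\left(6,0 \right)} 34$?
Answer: $6800$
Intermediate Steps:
$T{\left(q,g \right)} = 5 + q g^{2}$ ($T{\left(q,g \right)} = q g^{2} + 5 = 5 + q g^{2}$)
$40 T{\left(6,0 \right)} 34 = 40 \left(5 + 6 \cdot 0^{2}\right) 34 = 40 \left(5 + 6 \cdot 0\right) 34 = 40 \left(5 + 0\right) 34 = 40 \cdot 5 \cdot 34 = 200 \cdot 34 = 6800$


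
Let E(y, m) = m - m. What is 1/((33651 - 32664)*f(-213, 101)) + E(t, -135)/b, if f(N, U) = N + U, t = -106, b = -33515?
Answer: -1/110544 ≈ -9.0462e-6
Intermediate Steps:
E(y, m) = 0
1/((33651 - 32664)*f(-213, 101)) + E(t, -135)/b = 1/((33651 - 32664)*(-213 + 101)) + 0/(-33515) = 1/(987*(-112)) + 0*(-1/33515) = (1/987)*(-1/112) + 0 = -1/110544 + 0 = -1/110544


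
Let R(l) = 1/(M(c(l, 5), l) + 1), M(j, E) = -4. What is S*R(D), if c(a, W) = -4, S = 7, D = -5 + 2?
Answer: -7/3 ≈ -2.3333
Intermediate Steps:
D = -3
R(l) = -1/3 (R(l) = 1/(-4 + 1) = 1/(-3) = -1/3)
S*R(D) = 7*(-1/3) = -7/3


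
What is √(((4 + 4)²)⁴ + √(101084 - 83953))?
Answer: √(16777216 + √17131) ≈ 4096.0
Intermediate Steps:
√(((4 + 4)²)⁴ + √(101084 - 83953)) = √((8²)⁴ + √17131) = √(64⁴ + √17131) = √(16777216 + √17131)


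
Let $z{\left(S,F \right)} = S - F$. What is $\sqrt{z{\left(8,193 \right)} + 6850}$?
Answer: $\sqrt{6665} \approx 81.639$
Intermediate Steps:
$\sqrt{z{\left(8,193 \right)} + 6850} = \sqrt{\left(8 - 193\right) + 6850} = \sqrt{-185 + 6850} = \sqrt{6665}$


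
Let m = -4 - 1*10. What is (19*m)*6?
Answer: -1596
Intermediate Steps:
m = -14 (m = -4 - 10 = -14)
(19*m)*6 = (19*(-14))*6 = -266*6 = -1596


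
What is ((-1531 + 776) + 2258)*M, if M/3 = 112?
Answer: 505008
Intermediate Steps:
M = 336 (M = 3*112 = 336)
((-1531 + 776) + 2258)*M = ((-1531 + 776) + 2258)*336 = (-755 + 2258)*336 = 1503*336 = 505008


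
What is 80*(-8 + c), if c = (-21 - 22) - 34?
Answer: -6800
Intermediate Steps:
c = -77 (c = -43 - 34 = -77)
80*(-8 + c) = 80*(-8 - 77) = 80*(-85) = -6800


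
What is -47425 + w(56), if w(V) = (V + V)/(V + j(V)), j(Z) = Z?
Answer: -47424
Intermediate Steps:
w(V) = 1 (w(V) = (V + V)/(V + V) = (2*V)/((2*V)) = (2*V)*(1/(2*V)) = 1)
-47425 + w(56) = -47425 + 1 = -47424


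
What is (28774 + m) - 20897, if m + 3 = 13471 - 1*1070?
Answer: 20275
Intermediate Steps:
m = 12398 (m = -3 + (13471 - 1*1070) = -3 + (13471 - 1070) = -3 + 12401 = 12398)
(28774 + m) - 20897 = (28774 + 12398) - 20897 = 41172 - 20897 = 20275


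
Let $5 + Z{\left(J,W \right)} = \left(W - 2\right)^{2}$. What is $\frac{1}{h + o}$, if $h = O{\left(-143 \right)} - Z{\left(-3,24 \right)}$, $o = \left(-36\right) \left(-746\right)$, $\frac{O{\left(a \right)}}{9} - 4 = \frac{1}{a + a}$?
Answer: $\frac{286}{7554109} \approx 3.786 \cdot 10^{-5}$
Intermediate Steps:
$Z{\left(J,W \right)} = -5 + \left(-2 + W\right)^{2}$ ($Z{\left(J,W \right)} = -5 + \left(W - 2\right)^{2} = -5 + \left(-2 + W\right)^{2}$)
$O{\left(a \right)} = 36 + \frac{9}{2 a}$ ($O{\left(a \right)} = 36 + \frac{9}{a + a} = 36 + \frac{9}{2 a}$)
$o = 26856$
$h = - \frac{126707}{286}$ ($h = \left(36 + \frac{9}{2 \left(-143\right)}\right) - \left(-5 + \left(-2 + 24\right)^{2}\right) = \left(36 + \frac{9}{2} \left(- \frac{1}{143}\right)\right) - \left(-5 + 22^{2}\right) = \left(36 - \frac{9}{286}\right) - \left(-5 + 484\right) = \frac{10287}{286} - 479 = - \frac{126707}{286} \approx -443.03$)
$\frac{1}{h + o} = \frac{1}{- \frac{126707}{286} + 26856} = \frac{1}{\frac{7554109}{286}} = \frac{286}{7554109}$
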